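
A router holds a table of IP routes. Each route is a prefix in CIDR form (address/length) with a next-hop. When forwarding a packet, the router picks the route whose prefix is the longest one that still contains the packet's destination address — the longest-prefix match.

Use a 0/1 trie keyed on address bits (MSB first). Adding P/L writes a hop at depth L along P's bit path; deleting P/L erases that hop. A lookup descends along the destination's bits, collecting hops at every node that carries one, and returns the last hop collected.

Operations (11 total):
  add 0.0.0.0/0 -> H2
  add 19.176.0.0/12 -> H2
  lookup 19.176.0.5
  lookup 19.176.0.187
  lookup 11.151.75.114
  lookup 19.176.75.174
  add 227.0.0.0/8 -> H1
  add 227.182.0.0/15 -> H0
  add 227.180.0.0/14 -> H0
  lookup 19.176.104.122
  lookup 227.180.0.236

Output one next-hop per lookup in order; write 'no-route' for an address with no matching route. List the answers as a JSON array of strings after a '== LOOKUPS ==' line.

Apply in order:
  add 0.0.0.0/0 -> H2 at depth 0
  add 19.176.0.0/12 -> H2 at depth 12
  ? 19.176.0.5  path d0:H2→d1:-→d2:-→d3:-→d4:-→d5:-→d6:-→d7:-→d8:-→d9:-→d10:-→d11:-→d12:H2  best=H2
  ? 19.176.0.187  path d0:H2→d1:-→d2:-→d3:-→d4:-→d5:-→d6:-→d7:-→d8:-→d9:-→d10:-→d11:-→d12:H2  best=H2
  ? 11.151.75.114  path d0:H2→d1:-→d2:-→d3:-  best=H2
  ? 19.176.75.174  path d0:H2→d1:-→d2:-→d3:-→d4:-→d5:-→d6:-→d7:-→d8:-→d9:-→d10:-→d11:-→d12:H2  best=H2
  add 227.0.0.0/8 -> H1 at depth 8
  add 227.182.0.0/15 -> H0 at depth 15
  add 227.180.0.0/14 -> H0 at depth 14
  ? 19.176.104.122  path d0:H2→d1:-→d2:-→d3:-→d4:-→d5:-→d6:-→d7:-→d8:-→d9:-→d10:-→d11:-→d12:H2  best=H2
  ? 227.180.0.236  path d0:H2→d1:-→d2:-→d3:-→d4:-→d5:-→d6:-→d7:-→d8:H1→d9:-→d10:-→d11:-→d12:-→d13:-→d14:H0  best=H0

== LOOKUPS ==
["H2","H2","H2","H2","H2","H0"]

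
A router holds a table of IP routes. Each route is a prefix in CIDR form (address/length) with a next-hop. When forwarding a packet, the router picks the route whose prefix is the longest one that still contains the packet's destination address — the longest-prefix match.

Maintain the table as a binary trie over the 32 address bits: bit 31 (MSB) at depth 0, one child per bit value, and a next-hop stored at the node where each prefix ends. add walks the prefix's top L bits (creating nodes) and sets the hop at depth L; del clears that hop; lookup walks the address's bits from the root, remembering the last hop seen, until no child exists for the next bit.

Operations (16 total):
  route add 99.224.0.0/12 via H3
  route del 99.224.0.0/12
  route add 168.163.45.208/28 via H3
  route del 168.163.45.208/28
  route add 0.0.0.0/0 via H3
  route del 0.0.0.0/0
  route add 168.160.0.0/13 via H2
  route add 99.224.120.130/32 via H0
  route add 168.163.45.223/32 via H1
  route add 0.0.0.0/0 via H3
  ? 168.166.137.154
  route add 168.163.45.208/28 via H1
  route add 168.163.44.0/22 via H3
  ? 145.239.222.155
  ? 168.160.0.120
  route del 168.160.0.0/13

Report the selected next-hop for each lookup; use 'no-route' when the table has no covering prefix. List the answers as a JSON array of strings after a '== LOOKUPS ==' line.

Trace:
  add 99.224.0.0/12 -> H3 at depth 12
  del 99.224.0.0/12 (clear depth 12)
  add 168.163.45.208/28 -> H3 at depth 28
  del 168.163.45.208/28 (clear depth 28)
  add 0.0.0.0/0 -> H3 at depth 0
  del 0.0.0.0/0 (clear depth 0)
  add 168.160.0.0/13 -> H2 at depth 13
  add 99.224.120.130/32 -> H0 at depth 32
  add 168.163.45.223/32 -> H1 at depth 32
  add 0.0.0.0/0 -> H3 at depth 0
  ? 168.166.137.154  path d0:H3→d1:-→d2:-→d3:-→d4:-→d5:-→d6:-→d7:-→d8:-→d9:-→d10:-→d11:-→d12:-→d13:H2  best=H2
  add 168.163.45.208/28 -> H1 at depth 28
  add 168.163.44.0/22 -> H3 at depth 22
  ? 145.239.222.155  path d0:H3→d1:-→d2:-  best=H3
  ? 168.160.0.120  path d0:H3→d1:-→d2:-→d3:-→d4:-→d5:-→d6:-→d7:-→d8:-→d9:-→d10:-→d11:-→d12:-→d13:H2→d14:-  best=H2
  del 168.160.0.0/13 (clear depth 13)

== LOOKUPS ==
["H2","H3","H2"]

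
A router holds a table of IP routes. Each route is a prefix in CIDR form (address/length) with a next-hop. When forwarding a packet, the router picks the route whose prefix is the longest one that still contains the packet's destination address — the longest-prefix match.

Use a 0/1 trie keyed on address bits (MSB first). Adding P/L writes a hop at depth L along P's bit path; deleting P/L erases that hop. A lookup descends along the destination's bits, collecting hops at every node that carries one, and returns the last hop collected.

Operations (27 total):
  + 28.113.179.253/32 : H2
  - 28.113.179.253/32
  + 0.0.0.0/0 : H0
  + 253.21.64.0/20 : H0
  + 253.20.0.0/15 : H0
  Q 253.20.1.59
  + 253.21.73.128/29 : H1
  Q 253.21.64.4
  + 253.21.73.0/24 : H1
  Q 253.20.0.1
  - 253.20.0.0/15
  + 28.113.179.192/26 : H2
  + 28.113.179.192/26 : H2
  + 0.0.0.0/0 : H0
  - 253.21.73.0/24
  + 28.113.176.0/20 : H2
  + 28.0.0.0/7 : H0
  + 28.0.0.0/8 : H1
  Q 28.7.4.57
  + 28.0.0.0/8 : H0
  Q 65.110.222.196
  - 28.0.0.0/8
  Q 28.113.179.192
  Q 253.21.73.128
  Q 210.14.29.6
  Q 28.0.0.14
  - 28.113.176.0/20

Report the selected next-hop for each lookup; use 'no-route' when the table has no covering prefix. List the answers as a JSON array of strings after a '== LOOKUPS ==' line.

Apply in order:
  add 28.113.179.253/32 -> H2 at depth 32
  - 28.113.179.253/32 clear@32
  add 0.0.0.0/0 -> H0 at depth 0
  add 253.21.64.0/20 -> H0 at depth 20
  add 253.20.0.0/15 -> H0 at depth 15
  Q 253.20.1.59: descend 111111010001010 ; hops seen [H0,H0] ; pick H0
  add 253.21.73.128/29 -> H1 at depth 29
  Q 253.21.64.4: descend 11111101000101010100 ; hops seen [H0,H0,H0] ; pick H0
  add 253.21.73.0/24 -> H1 at depth 24
  Q 253.20.0.1: descend 111111010001010 ; hops seen [H0,H0] ; pick H0
  - 253.20.0.0/15 clear@15
  add 28.113.179.192/26 -> H2 at depth 26
  add 28.113.179.192/26 -> H2 at depth 26
  add 0.0.0.0/0 -> H0 at depth 0
  - 253.21.73.0/24 clear@24
  add 28.113.176.0/20 -> H2 at depth 20
  add 28.0.0.0/7 -> H0 at depth 7
  add 28.0.0.0/8 -> H1 at depth 8
  Q 28.7.4.57: descend 000111000 ; hops seen [H0,H0,H1] ; pick H1
  add 28.0.0.0/8 -> H0 at depth 8
  Q 65.110.222.196: descend 0 ; hops seen [H0] ; pick H0
  - 28.0.0.0/8 clear@8
  Q 28.113.179.192: descend 00011100011100011011001111 ; hops seen [H0,H0,H2,H2] ; pick H2
  Q 253.21.73.128: descend 11111101000101010100100110000 ; hops seen [H0,H0,H1] ; pick H1
  Q 210.14.29.6: descend 11 ; hops seen [H0] ; pick H0
  Q 28.0.0.14: descend 000111000 ; hops seen [H0,H0] ; pick H0
  - 28.113.176.0/20 clear@20

== LOOKUPS ==
["H0","H0","H0","H1","H0","H2","H1","H0","H0"]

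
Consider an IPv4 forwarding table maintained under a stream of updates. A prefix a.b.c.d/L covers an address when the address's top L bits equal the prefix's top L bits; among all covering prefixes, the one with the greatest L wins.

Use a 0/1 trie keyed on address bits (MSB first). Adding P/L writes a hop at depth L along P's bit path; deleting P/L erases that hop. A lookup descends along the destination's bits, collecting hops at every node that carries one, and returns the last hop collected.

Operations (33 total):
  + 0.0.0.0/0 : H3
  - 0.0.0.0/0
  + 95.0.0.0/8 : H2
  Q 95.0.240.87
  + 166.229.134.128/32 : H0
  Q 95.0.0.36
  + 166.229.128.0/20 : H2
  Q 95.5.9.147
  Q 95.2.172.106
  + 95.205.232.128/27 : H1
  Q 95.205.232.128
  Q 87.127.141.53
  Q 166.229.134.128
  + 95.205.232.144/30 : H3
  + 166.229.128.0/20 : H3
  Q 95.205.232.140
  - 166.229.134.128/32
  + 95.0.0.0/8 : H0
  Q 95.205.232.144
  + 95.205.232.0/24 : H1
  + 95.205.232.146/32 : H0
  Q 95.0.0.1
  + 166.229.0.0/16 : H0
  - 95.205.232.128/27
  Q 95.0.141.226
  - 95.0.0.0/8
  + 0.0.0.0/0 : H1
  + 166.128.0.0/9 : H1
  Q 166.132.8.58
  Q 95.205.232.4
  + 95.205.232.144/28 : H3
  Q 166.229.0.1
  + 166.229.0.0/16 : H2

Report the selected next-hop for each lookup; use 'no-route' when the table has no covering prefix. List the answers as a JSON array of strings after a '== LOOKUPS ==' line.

Trace:
  add 0.0.0.0/0 -> H3 at depth 0
  - 0.0.0.0/0 clear@0
  add 95.0.0.0/8 -> H2 at depth 8
  ? 95.0.240.87  path d0:-→d1:-→d2:-→d3:-→d4:-→d5:-→d6:-→d7:-→d8:H2  best=H2
  add 166.229.134.128/32 -> H0 at depth 32
  ? 95.0.0.36  path d0:-→d1:-→d2:-→d3:-→d4:-→d5:-→d6:-→d7:-→d8:H2  best=H2
  add 166.229.128.0/20 -> H2 at depth 20
  ? 95.5.9.147  path d0:-→d1:-→d2:-→d3:-→d4:-→d5:-→d6:-→d7:-→d8:H2  best=H2
  ? 95.2.172.106  path d0:-→d1:-→d2:-→d3:-→d4:-→d5:-→d6:-→d7:-→d8:H2  best=H2
  add 95.205.232.128/27 -> H1 at depth 27
  ? 95.205.232.128  path d0:-→d1:-→d2:-→d3:-→d4:-→d5:-→d6:-→d7:-→d8:H2→d9:-→d10:-→d11:-→d12:-→d13:-→d14:-→d15:-→d16:-→d17:-→d18:-→d19:-→d20:-→d21:-→d22:-→d23:-→d24:-→d25:-→d26:-→d27:H1  best=H1
  ? 87.127.141.53  path d0:-→d1:-→d2:-→d3:-→d4:-  best=no-route
  ? 166.229.134.128  path d0:-→d1:-→d2:-→d3:-→d4:-→d5:-→d6:-→d7:-→d8:-→d9:-→d10:-→d11:-→d12:-→d13:-→d14:-→d15:-→d16:-→d17:-→d18:-→d19:-→d20:H2→d21:-→d22:-→d23:-→d24:-→d25:-→d26:-→d27:-→d28:-→d29:-→d30:-→d31:-→d32:H0  best=H0
  add 95.205.232.144/30 -> H3 at depth 30
  add 166.229.128.0/20 -> H3 at depth 20
  ? 95.205.232.140  path d0:-→d1:-→d2:-→d3:-→d4:-→d5:-→d6:-→d7:-→d8:H2→d9:-→d10:-→d11:-→d12:-→d13:-→d14:-→d15:-→d16:-→d17:-→d18:-→d19:-→d20:-→d21:-→d22:-→d23:-→d24:-→d25:-→d26:-→d27:H1  best=H1
  - 166.229.134.128/32 clear@32
  add 95.0.0.0/8 -> H0 at depth 8
  ? 95.205.232.144  path d0:-→d1:-→d2:-→d3:-→d4:-→d5:-→d6:-→d7:-→d8:H0→d9:-→d10:-→d11:-→d12:-→d13:-→d14:-→d15:-→d16:-→d17:-→d18:-→d19:-→d20:-→d21:-→d22:-→d23:-→d24:-→d25:-→d26:-→d27:H1→d28:-→d29:-→d30:H3  best=H3
  add 95.205.232.0/24 -> H1 at depth 24
  add 95.205.232.146/32 -> H0 at depth 32
  ? 95.0.0.1  path d0:-→d1:-→d2:-→d3:-→d4:-→d5:-→d6:-→d7:-→d8:H0  best=H0
  add 166.229.0.0/16 -> H0 at depth 16
  - 95.205.232.128/27 clear@27
  ? 95.0.141.226  path d0:-→d1:-→d2:-→d3:-→d4:-→d5:-→d6:-→d7:-→d8:H0  best=H0
  - 95.0.0.0/8 clear@8
  add 0.0.0.0/0 -> H1 at depth 0
  add 166.128.0.0/9 -> H1 at depth 9
  ? 166.132.8.58  path d0:H1→d1:-→d2:-→d3:-→d4:-→d5:-→d6:-→d7:-→d8:-→d9:H1  best=H1
  ? 95.205.232.4  path d0:H1→d1:-→d2:-→d3:-→d4:-→d5:-→d6:-→d7:-→d8:-→d9:-→d10:-→d11:-→d12:-→d13:-→d14:-→d15:-→d16:-→d17:-→d18:-→d19:-→d20:-→d21:-→d22:-→d23:-→d24:H1  best=H1
  add 95.205.232.144/28 -> H3 at depth 28
  ? 166.229.0.1  path d0:H1→d1:-→d2:-→d3:-→d4:-→d5:-→d6:-→d7:-→d8:-→d9:H1→d10:-→d11:-→d12:-→d13:-→d14:-→d15:-→d16:H0  best=H0
  add 166.229.0.0/16 -> H2 at depth 16

== LOOKUPS ==
["H2","H2","H2","H2","H1","no-route","H0","H1","H3","H0","H0","H1","H1","H0"]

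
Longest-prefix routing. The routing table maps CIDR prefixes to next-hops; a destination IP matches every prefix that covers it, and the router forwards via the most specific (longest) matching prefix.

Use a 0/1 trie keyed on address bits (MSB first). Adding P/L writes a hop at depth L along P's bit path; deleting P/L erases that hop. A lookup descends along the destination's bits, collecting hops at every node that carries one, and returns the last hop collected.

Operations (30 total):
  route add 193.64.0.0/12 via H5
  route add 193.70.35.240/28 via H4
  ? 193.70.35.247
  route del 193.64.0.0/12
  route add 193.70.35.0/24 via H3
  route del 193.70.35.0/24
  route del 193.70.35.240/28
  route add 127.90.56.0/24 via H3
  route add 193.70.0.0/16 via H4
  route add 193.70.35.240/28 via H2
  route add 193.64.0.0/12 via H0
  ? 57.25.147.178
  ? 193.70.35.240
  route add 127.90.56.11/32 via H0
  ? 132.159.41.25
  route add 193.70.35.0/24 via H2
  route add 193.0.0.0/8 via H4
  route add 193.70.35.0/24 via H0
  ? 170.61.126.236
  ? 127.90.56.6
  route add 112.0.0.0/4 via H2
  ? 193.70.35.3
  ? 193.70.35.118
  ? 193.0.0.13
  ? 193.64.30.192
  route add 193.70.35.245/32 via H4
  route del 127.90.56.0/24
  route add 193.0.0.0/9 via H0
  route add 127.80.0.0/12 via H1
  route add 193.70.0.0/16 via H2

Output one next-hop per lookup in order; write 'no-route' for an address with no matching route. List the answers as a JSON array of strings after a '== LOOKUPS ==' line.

Trace:
  add 193.64.0.0/12 -> H5 at depth 12
  add 193.70.35.240/28 -> H4 at depth 28
  ? 193.70.35.247  path d0:-→d1:-→d2:-→d3:-→d4:-→d5:-→d6:-→d7:-→d8:-→d9:-→d10:-→d11:-→d12:H5→d13:-→d14:-→d15:-→d16:-→d17:-→d18:-→d19:-→d20:-→d21:-→d22:-→d23:-→d24:-→d25:-→d26:-→d27:-→d28:H4  best=H4
  del 193.64.0.0/12 (clear depth 12)
  add 193.70.35.0/24 -> H3 at depth 24
  del 193.70.35.0/24 (clear depth 24)
  del 193.70.35.240/28 (clear depth 28)
  add 127.90.56.0/24 -> H3 at depth 24
  add 193.70.0.0/16 -> H4 at depth 16
  add 193.70.35.240/28 -> H2 at depth 28
  add 193.64.0.0/12 -> H0 at depth 12
  ? 57.25.147.178  path d0:-→d1:-  best=no-route
  ? 193.70.35.240  path d0:-→d1:-→d2:-→d3:-→d4:-→d5:-→d6:-→d7:-→d8:-→d9:-→d10:-→d11:-→d12:H0→d13:-→d14:-→d15:-→d16:H4→d17:-→d18:-→d19:-→d20:-→d21:-→d22:-→d23:-→d24:-→d25:-→d26:-→d27:-→d28:H2  best=H2
  add 127.90.56.11/32 -> H0 at depth 32
  ? 132.159.41.25  path d0:-→d1:-  best=no-route
  add 193.70.35.0/24 -> H2 at depth 24
  add 193.0.0.0/8 -> H4 at depth 8
  add 193.70.35.0/24 -> H0 at depth 24
  ? 170.61.126.236  path d0:-→d1:-  best=no-route
  ? 127.90.56.6  path d0:-→d1:-→d2:-→d3:-→d4:-→d5:-→d6:-→d7:-→d8:-→d9:-→d10:-→d11:-→d12:-→d13:-→d14:-→d15:-→d16:-→d17:-→d18:-→d19:-→d20:-→d21:-→d22:-→d23:-→d24:H3→d25:-→d26:-→d27:-→d28:-  best=H3
  add 112.0.0.0/4 -> H2 at depth 4
  ? 193.70.35.3  path d0:-→d1:-→d2:-→d3:-→d4:-→d5:-→d6:-→d7:-→d8:H4→d9:-→d10:-→d11:-→d12:H0→d13:-→d14:-→d15:-→d16:H4→d17:-→d18:-→d19:-→d20:-→d21:-→d22:-→d23:-→d24:H0  best=H0
  ? 193.70.35.118  path d0:-→d1:-→d2:-→d3:-→d4:-→d5:-→d6:-→d7:-→d8:H4→d9:-→d10:-→d11:-→d12:H0→d13:-→d14:-→d15:-→d16:H4→d17:-→d18:-→d19:-→d20:-→d21:-→d22:-→d23:-→d24:H0  best=H0
  ? 193.0.0.13  path d0:-→d1:-→d2:-→d3:-→d4:-→d5:-→d6:-→d7:-→d8:H4→d9:-  best=H4
  ? 193.64.30.192  path d0:-→d1:-→d2:-→d3:-→d4:-→d5:-→d6:-→d7:-→d8:H4→d9:-→d10:-→d11:-→d12:H0→d13:-  best=H0
  add 193.70.35.245/32 -> H4 at depth 32
  del 127.90.56.0/24 (clear depth 24)
  add 193.0.0.0/9 -> H0 at depth 9
  add 127.80.0.0/12 -> H1 at depth 12
  add 193.70.0.0/16 -> H2 at depth 16

== LOOKUPS ==
["H4","no-route","H2","no-route","no-route","H3","H0","H0","H4","H0"]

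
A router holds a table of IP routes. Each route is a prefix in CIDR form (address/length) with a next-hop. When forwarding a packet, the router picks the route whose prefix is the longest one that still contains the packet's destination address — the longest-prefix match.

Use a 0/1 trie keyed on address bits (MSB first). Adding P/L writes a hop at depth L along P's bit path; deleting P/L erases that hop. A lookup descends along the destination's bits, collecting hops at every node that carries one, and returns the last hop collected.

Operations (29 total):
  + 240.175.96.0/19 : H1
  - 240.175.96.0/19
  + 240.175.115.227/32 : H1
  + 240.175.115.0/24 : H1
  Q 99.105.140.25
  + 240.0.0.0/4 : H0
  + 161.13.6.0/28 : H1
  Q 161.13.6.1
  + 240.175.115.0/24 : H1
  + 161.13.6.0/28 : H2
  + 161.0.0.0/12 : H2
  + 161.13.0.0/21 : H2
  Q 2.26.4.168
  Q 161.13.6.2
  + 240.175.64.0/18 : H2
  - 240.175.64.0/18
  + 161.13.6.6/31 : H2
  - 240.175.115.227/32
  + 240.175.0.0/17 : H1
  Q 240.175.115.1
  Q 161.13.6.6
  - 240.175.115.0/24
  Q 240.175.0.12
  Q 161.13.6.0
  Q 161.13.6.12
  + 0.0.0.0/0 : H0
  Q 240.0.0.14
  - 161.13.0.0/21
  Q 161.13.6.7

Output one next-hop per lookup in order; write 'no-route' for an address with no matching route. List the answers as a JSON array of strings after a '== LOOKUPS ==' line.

Trace:
  + 240.175.96.0/19 (H1) depth=19
  - 240.175.96.0/19 clear@19
  + 240.175.115.227/32 (H1) depth=32
  + 240.175.115.0/24 (H1) depth=24
  ? 99.105.140.25  path d0:-  best=no-route
  + 240.0.0.0/4 (H0) depth=4
  + 161.13.6.0/28 (H1) depth=28
  ? 161.13.6.1  path d0:-→d1:-→d2:-→d3:-→d4:-→d5:-→d6:-→d7:-→d8:-→d9:-→d10:-→d11:-→d12:-→d13:-→d14:-→d15:-→d16:-→d17:-→d18:-→d19:-→d20:-→d21:-→d22:-→d23:-→d24:-→d25:-→d26:-→d27:-→d28:H1  best=H1
  + 240.175.115.0/24 (H1) depth=24
  + 161.13.6.0/28 (H2) depth=28
  + 161.0.0.0/12 (H2) depth=12
  + 161.13.0.0/21 (H2) depth=21
  ? 2.26.4.168  path d0:-  best=no-route
  ? 161.13.6.2  path d0:-→d1:-→d2:-→d3:-→d4:-→d5:-→d6:-→d7:-→d8:-→d9:-→d10:-→d11:-→d12:H2→d13:-→d14:-→d15:-→d16:-→d17:-→d18:-→d19:-→d20:-→d21:H2→d22:-→d23:-→d24:-→d25:-→d26:-→d27:-→d28:H2  best=H2
  + 240.175.64.0/18 (H2) depth=18
  - 240.175.64.0/18 clear@18
  + 161.13.6.6/31 (H2) depth=31
  - 240.175.115.227/32 clear@32
  + 240.175.0.0/17 (H1) depth=17
  ? 240.175.115.1  path d0:-→d1:-→d2:-→d3:-→d4:H0→d5:-→d6:-→d7:-→d8:-→d9:-→d10:-→d11:-→d12:-→d13:-→d14:-→d15:-→d16:-→d17:H1→d18:-→d19:-→d20:-→d21:-→d22:-→d23:-→d24:H1  best=H1
  ? 161.13.6.6  path d0:-→d1:-→d2:-→d3:-→d4:-→d5:-→d6:-→d7:-→d8:-→d9:-→d10:-→d11:-→d12:H2→d13:-→d14:-→d15:-→d16:-→d17:-→d18:-→d19:-→d20:-→d21:H2→d22:-→d23:-→d24:-→d25:-→d26:-→d27:-→d28:H2→d29:-→d30:-→d31:H2  best=H2
  - 240.175.115.0/24 clear@24
  ? 240.175.0.12  path d0:-→d1:-→d2:-→d3:-→d4:H0→d5:-→d6:-→d7:-→d8:-→d9:-→d10:-→d11:-→d12:-→d13:-→d14:-→d15:-→d16:-→d17:H1  best=H1
  ? 161.13.6.0  path d0:-→d1:-→d2:-→d3:-→d4:-→d5:-→d6:-→d7:-→d8:-→d9:-→d10:-→d11:-→d12:H2→d13:-→d14:-→d15:-→d16:-→d17:-→d18:-→d19:-→d20:-→d21:H2→d22:-→d23:-→d24:-→d25:-→d26:-→d27:-→d28:H2→d29:-  best=H2
  ? 161.13.6.12  path d0:-→d1:-→d2:-→d3:-→d4:-→d5:-→d6:-→d7:-→d8:-→d9:-→d10:-→d11:-→d12:H2→d13:-→d14:-→d15:-→d16:-→d17:-→d18:-→d19:-→d20:-→d21:H2→d22:-→d23:-→d24:-→d25:-→d26:-→d27:-→d28:H2  best=H2
  + 0.0.0.0/0 (H0) depth=0
  ? 240.0.0.14  path d0:H0→d1:-→d2:-→d3:-→d4:H0→d5:-→d6:-→d7:-→d8:-  best=H0
  - 161.13.0.0/21 clear@21
  ? 161.13.6.7  path d0:H0→d1:-→d2:-→d3:-→d4:-→d5:-→d6:-→d7:-→d8:-→d9:-→d10:-→d11:-→d12:H2→d13:-→d14:-→d15:-→d16:-→d17:-→d18:-→d19:-→d20:-→d21:-→d22:-→d23:-→d24:-→d25:-→d26:-→d27:-→d28:H2→d29:-→d30:-→d31:H2  best=H2

== LOOKUPS ==
["no-route","H1","no-route","H2","H1","H2","H1","H2","H2","H0","H2"]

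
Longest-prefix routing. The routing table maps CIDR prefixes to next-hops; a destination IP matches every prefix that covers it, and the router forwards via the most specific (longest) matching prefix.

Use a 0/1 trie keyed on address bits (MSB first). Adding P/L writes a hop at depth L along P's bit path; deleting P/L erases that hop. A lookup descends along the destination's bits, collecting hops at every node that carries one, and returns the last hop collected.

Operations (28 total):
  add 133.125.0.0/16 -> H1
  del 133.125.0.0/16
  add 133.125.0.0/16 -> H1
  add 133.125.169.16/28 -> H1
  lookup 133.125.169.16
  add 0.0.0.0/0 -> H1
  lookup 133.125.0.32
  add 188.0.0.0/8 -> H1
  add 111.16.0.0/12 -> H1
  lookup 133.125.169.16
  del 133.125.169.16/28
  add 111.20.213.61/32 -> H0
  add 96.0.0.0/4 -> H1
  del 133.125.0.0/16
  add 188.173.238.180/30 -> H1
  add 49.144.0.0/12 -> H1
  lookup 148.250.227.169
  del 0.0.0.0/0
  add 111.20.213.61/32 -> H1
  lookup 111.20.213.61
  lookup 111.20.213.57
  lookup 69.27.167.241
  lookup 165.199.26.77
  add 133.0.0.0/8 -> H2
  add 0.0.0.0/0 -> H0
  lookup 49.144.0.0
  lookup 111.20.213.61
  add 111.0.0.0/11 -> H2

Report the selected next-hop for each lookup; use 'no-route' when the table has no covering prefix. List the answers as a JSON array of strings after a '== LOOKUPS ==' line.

Apply in order:
  add 133.125.0.0/16 -> H1 at depth 16
  - 133.125.0.0/16 clear@16
  add 133.125.0.0/16 -> H1 at depth 16
  add 133.125.169.16/28 -> H1 at depth 28
  lookup 133.125.169.16: bits 1000010101111101101010010001 walk d0:-→d1:-→d2:-→d3:-→d4:-→d5:-→d6:-→d7:-→d8:-→d9:-→d10:-→d11:-→d12:-→d13:-→d14:-→d15:-→d16:H1→d17:-→d18:-→d19:-→d20:-→d21:-→d22:-→d23:-→d24:-→d25:-→d26:-→d27:-→d28:H1 -> H1
  add 0.0.0.0/0 -> H1 at depth 0
  lookup 133.125.0.32: bits 1000010101111101 walk d0:H1→d1:-→d2:-→d3:-→d4:-→d5:-→d6:-→d7:-→d8:-→d9:-→d10:-→d11:-→d12:-→d13:-→d14:-→d15:-→d16:H1 -> H1
  add 188.0.0.0/8 -> H1 at depth 8
  add 111.16.0.0/12 -> H1 at depth 12
  lookup 133.125.169.16: bits 1000010101111101101010010001 walk d0:H1→d1:-→d2:-→d3:-→d4:-→d5:-→d6:-→d7:-→d8:-→d9:-→d10:-→d11:-→d12:-→d13:-→d14:-→d15:-→d16:H1→d17:-→d18:-→d19:-→d20:-→d21:-→d22:-→d23:-→d24:-→d25:-→d26:-→d27:-→d28:H1 -> H1
  - 133.125.169.16/28 clear@28
  add 111.20.213.61/32 -> H0 at depth 32
  add 96.0.0.0/4 -> H1 at depth 4
  - 133.125.0.0/16 clear@16
  add 188.173.238.180/30 -> H1 at depth 30
  add 49.144.0.0/12 -> H1 at depth 12
  lookup 148.250.227.169: bits 100 walk d0:H1→d1:-→d2:-→d3:- -> H1
  - 0.0.0.0/0 clear@0
  add 111.20.213.61/32 -> H1 at depth 32
  lookup 111.20.213.61: bits 01101111000101001101010100111101 walk d0:-→d1:-→d2:-→d3:-→d4:H1→d5:-→d6:-→d7:-→d8:-→d9:-→d10:-→d11:-→d12:H1→d13:-→d14:-→d15:-→d16:-→d17:-→d18:-→d19:-→d20:-→d21:-→d22:-→d23:-→d24:-→d25:-→d26:-→d27:-→d28:-→d29:-→d30:-→d31:-→d32:H1 -> H1
  lookup 111.20.213.57: bits 01101111000101001101010100111 walk d0:-→d1:-→d2:-→d3:-→d4:H1→d5:-→d6:-→d7:-→d8:-→d9:-→d10:-→d11:-→d12:H1→d13:-→d14:-→d15:-→d16:-→d17:-→d18:-→d19:-→d20:-→d21:-→d22:-→d23:-→d24:-→d25:-→d26:-→d27:-→d28:-→d29:- -> H1
  lookup 69.27.167.241: bits 01 walk d0:-→d1:-→d2:- -> no-route
  lookup 165.199.26.77: bits 101 walk d0:-→d1:-→d2:-→d3:- -> no-route
  add 133.0.0.0/8 -> H2 at depth 8
  add 0.0.0.0/0 -> H0 at depth 0
  lookup 49.144.0.0: bits 001100011001 walk d0:H0→d1:-→d2:-→d3:-→d4:-→d5:-→d6:-→d7:-→d8:-→d9:-→d10:-→d11:-→d12:H1 -> H1
  lookup 111.20.213.61: bits 01101111000101001101010100111101 walk d0:H0→d1:-→d2:-→d3:-→d4:H1→d5:-→d6:-→d7:-→d8:-→d9:-→d10:-→d11:-→d12:H1→d13:-→d14:-→d15:-→d16:-→d17:-→d18:-→d19:-→d20:-→d21:-→d22:-→d23:-→d24:-→d25:-→d26:-→d27:-→d28:-→d29:-→d30:-→d31:-→d32:H1 -> H1
  add 111.0.0.0/11 -> H2 at depth 11

== LOOKUPS ==
["H1","H1","H1","H1","H1","H1","no-route","no-route","H1","H1"]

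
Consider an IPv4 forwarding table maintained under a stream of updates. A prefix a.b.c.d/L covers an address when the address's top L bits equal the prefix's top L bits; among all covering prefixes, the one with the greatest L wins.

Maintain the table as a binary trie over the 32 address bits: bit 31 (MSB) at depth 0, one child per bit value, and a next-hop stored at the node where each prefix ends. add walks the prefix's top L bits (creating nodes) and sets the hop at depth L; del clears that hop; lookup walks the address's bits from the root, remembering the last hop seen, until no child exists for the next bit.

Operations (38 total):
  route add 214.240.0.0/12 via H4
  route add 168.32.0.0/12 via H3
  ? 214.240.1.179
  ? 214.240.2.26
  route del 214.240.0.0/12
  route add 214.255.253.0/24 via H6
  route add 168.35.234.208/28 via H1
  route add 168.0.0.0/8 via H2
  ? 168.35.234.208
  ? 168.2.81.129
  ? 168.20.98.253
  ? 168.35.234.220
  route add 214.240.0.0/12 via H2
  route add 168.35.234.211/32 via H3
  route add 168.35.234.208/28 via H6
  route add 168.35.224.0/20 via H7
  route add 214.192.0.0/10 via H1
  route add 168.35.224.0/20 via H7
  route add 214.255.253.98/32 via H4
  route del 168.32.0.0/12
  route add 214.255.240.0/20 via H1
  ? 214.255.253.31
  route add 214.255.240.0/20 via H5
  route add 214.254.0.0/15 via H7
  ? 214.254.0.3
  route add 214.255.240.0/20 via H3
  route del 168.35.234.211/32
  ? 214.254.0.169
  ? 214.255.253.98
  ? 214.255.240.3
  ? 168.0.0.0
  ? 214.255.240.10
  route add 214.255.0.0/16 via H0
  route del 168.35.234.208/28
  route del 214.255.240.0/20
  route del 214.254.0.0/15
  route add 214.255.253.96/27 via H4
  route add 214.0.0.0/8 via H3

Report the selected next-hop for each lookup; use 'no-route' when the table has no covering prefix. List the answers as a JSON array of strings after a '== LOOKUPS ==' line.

Trace:
  + 214.240.0.0/12 (H4) depth=12
  + 168.32.0.0/12 (H3) depth=12
  ? 214.240.1.179  path d0:-→d1:-→d2:-→d3:-→d4:-→d5:-→d6:-→d7:-→d8:-→d9:-→d10:-→d11:-→d12:H4  best=H4
  ? 214.240.2.26  path d0:-→d1:-→d2:-→d3:-→d4:-→d5:-→d6:-→d7:-→d8:-→d9:-→d10:-→d11:-→d12:H4  best=H4
  - 214.240.0.0/12 clear@12
  + 214.255.253.0/24 (H6) depth=24
  + 168.35.234.208/28 (H1) depth=28
  + 168.0.0.0/8 (H2) depth=8
  ? 168.35.234.208  path d0:-→d1:-→d2:-→d3:-→d4:-→d5:-→d6:-→d7:-→d8:H2→d9:-→d10:-→d11:-→d12:H3→d13:-→d14:-→d15:-→d16:-→d17:-→d18:-→d19:-→d20:-→d21:-→d22:-→d23:-→d24:-→d25:-→d26:-→d27:-→d28:H1  best=H1
  ? 168.2.81.129  path d0:-→d1:-→d2:-→d3:-→d4:-→d5:-→d6:-→d7:-→d8:H2→d9:-→d10:-  best=H2
  ? 168.20.98.253  path d0:-→d1:-→d2:-→d3:-→d4:-→d5:-→d6:-→d7:-→d8:H2→d9:-→d10:-  best=H2
  ? 168.35.234.220  path d0:-→d1:-→d2:-→d3:-→d4:-→d5:-→d6:-→d7:-→d8:H2→d9:-→d10:-→d11:-→d12:H3→d13:-→d14:-→d15:-→d16:-→d17:-→d18:-→d19:-→d20:-→d21:-→d22:-→d23:-→d24:-→d25:-→d26:-→d27:-→d28:H1  best=H1
  + 214.240.0.0/12 (H2) depth=12
  + 168.35.234.211/32 (H3) depth=32
  + 168.35.234.208/28 (H6) depth=28
  + 168.35.224.0/20 (H7) depth=20
  + 214.192.0.0/10 (H1) depth=10
  + 168.35.224.0/20 (H7) depth=20
  + 214.255.253.98/32 (H4) depth=32
  - 168.32.0.0/12 clear@12
  + 214.255.240.0/20 (H1) depth=20
  ? 214.255.253.31  path d0:-→d1:-→d2:-→d3:-→d4:-→d5:-→d6:-→d7:-→d8:-→d9:-→d10:H1→d11:-→d12:H2→d13:-→d14:-→d15:-→d16:-→d17:-→d18:-→d19:-→d20:H1→d21:-→d22:-→d23:-→d24:H6→d25:-  best=H6
  + 214.255.240.0/20 (H5) depth=20
  + 214.254.0.0/15 (H7) depth=15
  ? 214.254.0.3  path d0:-→d1:-→d2:-→d3:-→d4:-→d5:-→d6:-→d7:-→d8:-→d9:-→d10:H1→d11:-→d12:H2→d13:-→d14:-→d15:H7  best=H7
  + 214.255.240.0/20 (H3) depth=20
  - 168.35.234.211/32 clear@32
  ? 214.254.0.169  path d0:-→d1:-→d2:-→d3:-→d4:-→d5:-→d6:-→d7:-→d8:-→d9:-→d10:H1→d11:-→d12:H2→d13:-→d14:-→d15:H7  best=H7
  ? 214.255.253.98  path d0:-→d1:-→d2:-→d3:-→d4:-→d5:-→d6:-→d7:-→d8:-→d9:-→d10:H1→d11:-→d12:H2→d13:-→d14:-→d15:H7→d16:-→d17:-→d18:-→d19:-→d20:H3→d21:-→d22:-→d23:-→d24:H6→d25:-→d26:-→d27:-→d28:-→d29:-→d30:-→d31:-→d32:H4  best=H4
  ? 214.255.240.3  path d0:-→d1:-→d2:-→d3:-→d4:-→d5:-→d6:-→d7:-→d8:-→d9:-→d10:H1→d11:-→d12:H2→d13:-→d14:-→d15:H7→d16:-→d17:-→d18:-→d19:-→d20:H3  best=H3
  ? 168.0.0.0  path d0:-→d1:-→d2:-→d3:-→d4:-→d5:-→d6:-→d7:-→d8:H2→d9:-→d10:-  best=H2
  ? 214.255.240.10  path d0:-→d1:-→d2:-→d3:-→d4:-→d5:-→d6:-→d7:-→d8:-→d9:-→d10:H1→d11:-→d12:H2→d13:-→d14:-→d15:H7→d16:-→d17:-→d18:-→d19:-→d20:H3  best=H3
  + 214.255.0.0/16 (H0) depth=16
  - 168.35.234.208/28 clear@28
  - 214.255.240.0/20 clear@20
  - 214.254.0.0/15 clear@15
  + 214.255.253.96/27 (H4) depth=27
  + 214.0.0.0/8 (H3) depth=8

== LOOKUPS ==
["H4","H4","H1","H2","H2","H1","H6","H7","H7","H4","H3","H2","H3"]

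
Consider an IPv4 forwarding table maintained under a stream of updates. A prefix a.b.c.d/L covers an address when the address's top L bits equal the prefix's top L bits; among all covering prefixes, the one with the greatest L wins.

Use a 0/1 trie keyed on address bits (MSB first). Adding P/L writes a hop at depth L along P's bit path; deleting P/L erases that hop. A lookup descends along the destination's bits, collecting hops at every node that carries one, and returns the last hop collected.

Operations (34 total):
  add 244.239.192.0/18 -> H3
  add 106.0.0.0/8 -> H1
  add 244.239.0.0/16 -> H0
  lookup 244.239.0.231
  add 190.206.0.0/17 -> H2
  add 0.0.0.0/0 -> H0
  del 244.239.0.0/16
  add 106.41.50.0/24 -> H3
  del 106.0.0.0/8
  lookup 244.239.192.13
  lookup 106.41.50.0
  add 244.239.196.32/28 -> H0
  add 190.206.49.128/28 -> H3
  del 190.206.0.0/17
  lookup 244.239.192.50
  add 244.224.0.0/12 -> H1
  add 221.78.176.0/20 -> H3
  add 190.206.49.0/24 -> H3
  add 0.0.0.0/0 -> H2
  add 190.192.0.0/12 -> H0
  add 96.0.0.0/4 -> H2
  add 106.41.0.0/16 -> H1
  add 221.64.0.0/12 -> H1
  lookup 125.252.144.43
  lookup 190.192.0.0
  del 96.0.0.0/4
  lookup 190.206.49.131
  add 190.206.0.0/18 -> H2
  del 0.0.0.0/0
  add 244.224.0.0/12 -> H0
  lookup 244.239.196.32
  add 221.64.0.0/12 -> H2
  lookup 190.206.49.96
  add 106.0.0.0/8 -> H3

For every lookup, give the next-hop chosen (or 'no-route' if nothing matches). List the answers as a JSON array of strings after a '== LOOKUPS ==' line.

Trace:
  + 244.239.192.0/18 (H3) depth=18
  + 106.0.0.0/8 (H1) depth=8
  + 244.239.0.0/16 (H0) depth=16
  Q 244.239.0.231: descend 1111010011101111 ; hops seen [H0] ; pick H0
  + 190.206.0.0/17 (H2) depth=17
  + 0.0.0.0/0 (H0) depth=0
  del 244.239.0.0/16 (clear depth 16)
  + 106.41.50.0/24 (H3) depth=24
  del 106.0.0.0/8 (clear depth 8)
  Q 244.239.192.13: descend 111101001110111111 ; hops seen [H0,H3] ; pick H3
  Q 106.41.50.0: descend 011010100010100100110010 ; hops seen [H0,H3] ; pick H3
  + 244.239.196.32/28 (H0) depth=28
  + 190.206.49.128/28 (H3) depth=28
  del 190.206.0.0/17 (clear depth 17)
  Q 244.239.192.50: descend 111101001110111111000 ; hops seen [H0,H3] ; pick H3
  + 244.224.0.0/12 (H1) depth=12
  + 221.78.176.0/20 (H3) depth=20
  + 190.206.49.0/24 (H3) depth=24
  + 0.0.0.0/0 (H2) depth=0
  + 190.192.0.0/12 (H0) depth=12
  + 96.0.0.0/4 (H2) depth=4
  + 106.41.0.0/16 (H1) depth=16
  + 221.64.0.0/12 (H1) depth=12
  Q 125.252.144.43: descend 011 ; hops seen [H2] ; pick H2
  Q 190.192.0.0: descend 101111101100 ; hops seen [H2,H0] ; pick H0
  del 96.0.0.0/4 (clear depth 4)
  Q 190.206.49.131: descend 1011111011001110001100011000 ; hops seen [H2,H0,H3,H3] ; pick H3
  + 190.206.0.0/18 (H2) depth=18
  del 0.0.0.0/0 (clear depth 0)
  + 244.224.0.0/12 (H0) depth=12
  Q 244.239.196.32: descend 1111010011101111110001000010 ; hops seen [H0,H3,H0] ; pick H0
  + 221.64.0.0/12 (H2) depth=12
  Q 190.206.49.96: descend 101111101100111000110001 ; hops seen [H0,H2,H3] ; pick H3
  + 106.0.0.0/8 (H3) depth=8

== LOOKUPS ==
["H0","H3","H3","H3","H2","H0","H3","H0","H3"]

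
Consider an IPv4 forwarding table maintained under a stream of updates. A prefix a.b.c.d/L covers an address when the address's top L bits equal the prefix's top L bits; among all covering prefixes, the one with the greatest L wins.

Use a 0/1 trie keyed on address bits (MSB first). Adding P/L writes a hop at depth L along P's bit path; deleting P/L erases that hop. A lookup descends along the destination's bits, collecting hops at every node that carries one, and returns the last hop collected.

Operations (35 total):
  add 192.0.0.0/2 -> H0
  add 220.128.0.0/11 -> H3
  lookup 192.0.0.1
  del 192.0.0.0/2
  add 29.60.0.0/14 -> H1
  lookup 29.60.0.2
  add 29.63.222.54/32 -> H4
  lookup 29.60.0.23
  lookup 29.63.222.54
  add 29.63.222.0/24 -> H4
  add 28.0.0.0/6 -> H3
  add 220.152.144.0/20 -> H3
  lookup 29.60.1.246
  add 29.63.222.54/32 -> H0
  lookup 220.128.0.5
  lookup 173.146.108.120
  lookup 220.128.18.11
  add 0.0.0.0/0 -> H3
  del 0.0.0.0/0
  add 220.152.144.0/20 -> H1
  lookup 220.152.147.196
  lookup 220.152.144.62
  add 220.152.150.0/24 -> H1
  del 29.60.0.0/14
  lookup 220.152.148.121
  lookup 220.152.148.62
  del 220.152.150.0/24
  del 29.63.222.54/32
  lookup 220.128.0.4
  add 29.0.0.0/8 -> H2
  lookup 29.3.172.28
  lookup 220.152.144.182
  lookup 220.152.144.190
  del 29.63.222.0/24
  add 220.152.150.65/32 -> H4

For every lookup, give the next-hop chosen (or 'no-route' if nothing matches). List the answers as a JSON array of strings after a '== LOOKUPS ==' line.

Process each operation:
  + 192.0.0.0/2 (H0) depth=2
  + 220.128.0.0/11 (H3) depth=11
  ? 192.0.0.1  path d0:-→d1:-→d2:H0→d3:-  best=H0
  del 192.0.0.0/2 (clear depth 2)
  + 29.60.0.0/14 (H1) depth=14
  ? 29.60.0.2  path d0:-→d1:-→d2:-→d3:-→d4:-→d5:-→d6:-→d7:-→d8:-→d9:-→d10:-→d11:-→d12:-→d13:-→d14:H1  best=H1
  + 29.63.222.54/32 (H4) depth=32
  ? 29.60.0.23  path d0:-→d1:-→d2:-→d3:-→d4:-→d5:-→d6:-→d7:-→d8:-→d9:-→d10:-→d11:-→d12:-→d13:-→d14:H1  best=H1
  ? 29.63.222.54  path d0:-→d1:-→d2:-→d3:-→d4:-→d5:-→d6:-→d7:-→d8:-→d9:-→d10:-→d11:-→d12:-→d13:-→d14:H1→d15:-→d16:-→d17:-→d18:-→d19:-→d20:-→d21:-→d22:-→d23:-→d24:-→d25:-→d26:-→d27:-→d28:-→d29:-→d30:-→d31:-→d32:H4  best=H4
  + 29.63.222.0/24 (H4) depth=24
  + 28.0.0.0/6 (H3) depth=6
  + 220.152.144.0/20 (H3) depth=20
  ? 29.60.1.246  path d0:-→d1:-→d2:-→d3:-→d4:-→d5:-→d6:H3→d7:-→d8:-→d9:-→d10:-→d11:-→d12:-→d13:-→d14:H1  best=H1
  + 29.63.222.54/32 (H0) depth=32
  ? 220.128.0.5  path d0:-→d1:-→d2:-→d3:-→d4:-→d5:-→d6:-→d7:-→d8:-→d9:-→d10:-→d11:H3  best=H3
  ? 173.146.108.120  path d0:-→d1:-  best=no-route
  ? 220.128.18.11  path d0:-→d1:-→d2:-→d3:-→d4:-→d5:-→d6:-→d7:-→d8:-→d9:-→d10:-→d11:H3  best=H3
  + 0.0.0.0/0 (H3) depth=0
  del 0.0.0.0/0 (clear depth 0)
  + 220.152.144.0/20 (H1) depth=20
  ? 220.152.147.196  path d0:-→d1:-→d2:-→d3:-→d4:-→d5:-→d6:-→d7:-→d8:-→d9:-→d10:-→d11:H3→d12:-→d13:-→d14:-→d15:-→d16:-→d17:-→d18:-→d19:-→d20:H1  best=H1
  ? 220.152.144.62  path d0:-→d1:-→d2:-→d3:-→d4:-→d5:-→d6:-→d7:-→d8:-→d9:-→d10:-→d11:H3→d12:-→d13:-→d14:-→d15:-→d16:-→d17:-→d18:-→d19:-→d20:H1  best=H1
  + 220.152.150.0/24 (H1) depth=24
  del 29.60.0.0/14 (clear depth 14)
  ? 220.152.148.121  path d0:-→d1:-→d2:-→d3:-→d4:-→d5:-→d6:-→d7:-→d8:-→d9:-→d10:-→d11:H3→d12:-→d13:-→d14:-→d15:-→d16:-→d17:-→d18:-→d19:-→d20:H1→d21:-→d22:-  best=H1
  ? 220.152.148.62  path d0:-→d1:-→d2:-→d3:-→d4:-→d5:-→d6:-→d7:-→d8:-→d9:-→d10:-→d11:H3→d12:-→d13:-→d14:-→d15:-→d16:-→d17:-→d18:-→d19:-→d20:H1→d21:-→d22:-  best=H1
  del 220.152.150.0/24 (clear depth 24)
  del 29.63.222.54/32 (clear depth 32)
  ? 220.128.0.4  path d0:-→d1:-→d2:-→d3:-→d4:-→d5:-→d6:-→d7:-→d8:-→d9:-→d10:-→d11:H3  best=H3
  + 29.0.0.0/8 (H2) depth=8
  ? 29.3.172.28  path d0:-→d1:-→d2:-→d3:-→d4:-→d5:-→d6:H3→d7:-→d8:H2→d9:-→d10:-  best=H2
  ? 220.152.144.182  path d0:-→d1:-→d2:-→d3:-→d4:-→d5:-→d6:-→d7:-→d8:-→d9:-→d10:-→d11:H3→d12:-→d13:-→d14:-→d15:-→d16:-→d17:-→d18:-→d19:-→d20:H1→d21:-  best=H1
  ? 220.152.144.190  path d0:-→d1:-→d2:-→d3:-→d4:-→d5:-→d6:-→d7:-→d8:-→d9:-→d10:-→d11:H3→d12:-→d13:-→d14:-→d15:-→d16:-→d17:-→d18:-→d19:-→d20:H1→d21:-  best=H1
  del 29.63.222.0/24 (clear depth 24)
  + 220.152.150.65/32 (H4) depth=32

== LOOKUPS ==
["H0","H1","H1","H4","H1","H3","no-route","H3","H1","H1","H1","H1","H3","H2","H1","H1"]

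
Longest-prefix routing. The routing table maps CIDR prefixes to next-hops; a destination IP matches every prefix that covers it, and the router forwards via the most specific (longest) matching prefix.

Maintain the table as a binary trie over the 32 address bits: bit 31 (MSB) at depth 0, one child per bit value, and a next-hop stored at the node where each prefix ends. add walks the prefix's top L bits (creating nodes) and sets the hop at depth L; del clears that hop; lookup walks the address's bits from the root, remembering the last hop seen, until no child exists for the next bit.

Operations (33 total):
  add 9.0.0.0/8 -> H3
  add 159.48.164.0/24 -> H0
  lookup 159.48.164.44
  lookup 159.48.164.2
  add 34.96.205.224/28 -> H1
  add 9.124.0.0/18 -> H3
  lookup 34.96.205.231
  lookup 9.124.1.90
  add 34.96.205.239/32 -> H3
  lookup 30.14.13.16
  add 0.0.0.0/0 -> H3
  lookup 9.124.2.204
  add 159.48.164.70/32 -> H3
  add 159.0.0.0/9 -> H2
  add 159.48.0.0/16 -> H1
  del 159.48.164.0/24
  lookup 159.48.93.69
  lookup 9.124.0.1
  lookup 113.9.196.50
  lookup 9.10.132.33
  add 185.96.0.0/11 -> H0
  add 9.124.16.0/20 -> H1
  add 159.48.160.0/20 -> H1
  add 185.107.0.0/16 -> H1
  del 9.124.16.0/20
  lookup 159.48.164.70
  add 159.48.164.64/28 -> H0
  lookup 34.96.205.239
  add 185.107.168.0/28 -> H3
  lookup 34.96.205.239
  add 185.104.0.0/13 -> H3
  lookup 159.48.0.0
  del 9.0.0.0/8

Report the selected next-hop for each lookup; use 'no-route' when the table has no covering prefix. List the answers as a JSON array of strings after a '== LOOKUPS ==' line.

Process each operation:
  + 9.0.0.0/8 (H3) depth=8
  + 159.48.164.0/24 (H0) depth=24
  Q 159.48.164.44: descend 100111110011000010100100 ; hops seen [H0] ; pick H0
  Q 159.48.164.2: descend 100111110011000010100100 ; hops seen [H0] ; pick H0
  + 34.96.205.224/28 (H1) depth=28
  + 9.124.0.0/18 (H3) depth=18
  Q 34.96.205.231: descend 0010001001100000110011011110 ; hops seen [H1] ; pick H1
  Q 9.124.1.90: descend 000010010111110000 ; hops seen [H3,H3] ; pick H3
  + 34.96.205.239/32 (H3) depth=32
  Q 30.14.13.16: descend 000 ; hops seen [∅] ; pick no-route
  + 0.0.0.0/0 (H3) depth=0
  Q 9.124.2.204: descend 000010010111110000 ; hops seen [H3,H3,H3] ; pick H3
  + 159.48.164.70/32 (H3) depth=32
  + 159.0.0.0/9 (H2) depth=9
  + 159.48.0.0/16 (H1) depth=16
  del 159.48.164.0/24 (clear depth 24)
  Q 159.48.93.69: descend 1001111100110000 ; hops seen [H3,H2,H1] ; pick H1
  Q 9.124.0.1: descend 000010010111110000 ; hops seen [H3,H3,H3] ; pick H3
  Q 113.9.196.50: descend 0 ; hops seen [H3] ; pick H3
  Q 9.10.132.33: descend 000010010 ; hops seen [H3,H3] ; pick H3
  + 185.96.0.0/11 (H0) depth=11
  + 9.124.16.0/20 (H1) depth=20
  + 159.48.160.0/20 (H1) depth=20
  + 185.107.0.0/16 (H1) depth=16
  del 9.124.16.0/20 (clear depth 20)
  Q 159.48.164.70: descend 10011111001100001010010001000110 ; hops seen [H3,H2,H1,H1,H3] ; pick H3
  + 159.48.164.64/28 (H0) depth=28
  Q 34.96.205.239: descend 00100010011000001100110111101111 ; hops seen [H3,H1,H3] ; pick H3
  + 185.107.168.0/28 (H3) depth=28
  Q 34.96.205.239: descend 00100010011000001100110111101111 ; hops seen [H3,H1,H3] ; pick H3
  + 185.104.0.0/13 (H3) depth=13
  Q 159.48.0.0: descend 1001111100110000 ; hops seen [H3,H2,H1] ; pick H1
  del 9.0.0.0/8 (clear depth 8)

== LOOKUPS ==
["H0","H0","H1","H3","no-route","H3","H1","H3","H3","H3","H3","H3","H3","H1"]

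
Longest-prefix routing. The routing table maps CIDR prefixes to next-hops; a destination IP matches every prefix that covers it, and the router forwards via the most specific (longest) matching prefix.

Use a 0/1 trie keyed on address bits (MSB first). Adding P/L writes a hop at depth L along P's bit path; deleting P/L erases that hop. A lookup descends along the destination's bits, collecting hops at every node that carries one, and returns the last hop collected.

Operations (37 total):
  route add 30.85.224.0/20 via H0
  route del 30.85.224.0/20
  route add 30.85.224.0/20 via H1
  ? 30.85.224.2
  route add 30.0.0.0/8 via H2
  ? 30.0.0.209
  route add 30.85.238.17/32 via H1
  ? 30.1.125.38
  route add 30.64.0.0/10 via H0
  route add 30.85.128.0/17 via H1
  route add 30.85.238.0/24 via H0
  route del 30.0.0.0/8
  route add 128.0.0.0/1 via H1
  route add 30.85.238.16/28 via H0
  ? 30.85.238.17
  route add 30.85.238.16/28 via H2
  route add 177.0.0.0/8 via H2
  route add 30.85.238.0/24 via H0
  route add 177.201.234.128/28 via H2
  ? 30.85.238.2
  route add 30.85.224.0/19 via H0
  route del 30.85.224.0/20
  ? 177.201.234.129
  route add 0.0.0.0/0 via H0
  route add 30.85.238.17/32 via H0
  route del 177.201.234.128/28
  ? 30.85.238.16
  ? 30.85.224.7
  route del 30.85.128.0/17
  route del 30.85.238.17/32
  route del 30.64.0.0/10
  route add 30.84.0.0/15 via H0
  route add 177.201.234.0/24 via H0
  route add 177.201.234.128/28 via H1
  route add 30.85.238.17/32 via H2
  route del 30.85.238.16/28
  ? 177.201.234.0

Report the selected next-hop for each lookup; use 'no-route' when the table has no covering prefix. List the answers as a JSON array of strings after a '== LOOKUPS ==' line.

Apply in order:
  + 30.85.224.0/20 (H0) depth=20
  - 30.85.224.0/20 clear@20
  + 30.85.224.0/20 (H1) depth=20
  lookup 30.85.224.2: bits 00011110010101011110 walk d0:-→d1:-→d2:-→d3:-→d4:-→d5:-→d6:-→d7:-→d8:-→d9:-→d10:-→d11:-→d12:-→d13:-→d14:-→d15:-→d16:-→d17:-→d18:-→d19:-→d20:H1 -> H1
  + 30.0.0.0/8 (H2) depth=8
  lookup 30.0.0.209: bits 000111100 walk d0:-→d1:-→d2:-→d3:-→d4:-→d5:-→d6:-→d7:-→d8:H2→d9:- -> H2
  + 30.85.238.17/32 (H1) depth=32
  lookup 30.1.125.38: bits 000111100 walk d0:-→d1:-→d2:-→d3:-→d4:-→d5:-→d6:-→d7:-→d8:H2→d9:- -> H2
  + 30.64.0.0/10 (H0) depth=10
  + 30.85.128.0/17 (H1) depth=17
  + 30.85.238.0/24 (H0) depth=24
  - 30.0.0.0/8 clear@8
  + 128.0.0.0/1 (H1) depth=1
  + 30.85.238.16/28 (H0) depth=28
  lookup 30.85.238.17: bits 00011110010101011110111000010001 walk d0:-→d1:-→d2:-→d3:-→d4:-→d5:-→d6:-→d7:-→d8:-→d9:-→d10:H0→d11:-→d12:-→d13:-→d14:-→d15:-→d16:-→d17:H1→d18:-→d19:-→d20:H1→d21:-→d22:-→d23:-→d24:H0→d25:-→d26:-→d27:-→d28:H0→d29:-→d30:-→d31:-→d32:H1 -> H1
  + 30.85.238.16/28 (H2) depth=28
  + 177.0.0.0/8 (H2) depth=8
  + 30.85.238.0/24 (H0) depth=24
  + 177.201.234.128/28 (H2) depth=28
  lookup 30.85.238.2: bits 000111100101010111101110000 walk d0:-→d1:-→d2:-→d3:-→d4:-→d5:-→d6:-→d7:-→d8:-→d9:-→d10:H0→d11:-→d12:-→d13:-→d14:-→d15:-→d16:-→d17:H1→d18:-→d19:-→d20:H1→d21:-→d22:-→d23:-→d24:H0→d25:-→d26:-→d27:- -> H0
  + 30.85.224.0/19 (H0) depth=19
  - 30.85.224.0/20 clear@20
  lookup 177.201.234.129: bits 1011000111001001111010101000 walk d0:-→d1:H1→d2:-→d3:-→d4:-→d5:-→d6:-→d7:-→d8:H2→d9:-→d10:-→d11:-→d12:-→d13:-→d14:-→d15:-→d16:-→d17:-→d18:-→d19:-→d20:-→d21:-→d22:-→d23:-→d24:-→d25:-→d26:-→d27:-→d28:H2 -> H2
  + 0.0.0.0/0 (H0) depth=0
  + 30.85.238.17/32 (H0) depth=32
  - 177.201.234.128/28 clear@28
  lookup 30.85.238.16: bits 0001111001010101111011100001000 walk d0:H0→d1:-→d2:-→d3:-→d4:-→d5:-→d6:-→d7:-→d8:-→d9:-→d10:H0→d11:-→d12:-→d13:-→d14:-→d15:-→d16:-→d17:H1→d18:-→d19:H0→d20:-→d21:-→d22:-→d23:-→d24:H0→d25:-→d26:-→d27:-→d28:H2→d29:-→d30:-→d31:- -> H2
  lookup 30.85.224.7: bits 00011110010101011110 walk d0:H0→d1:-→d2:-→d3:-→d4:-→d5:-→d6:-→d7:-→d8:-→d9:-→d10:H0→d11:-→d12:-→d13:-→d14:-→d15:-→d16:-→d17:H1→d18:-→d19:H0→d20:- -> H0
  - 30.85.128.0/17 clear@17
  - 30.85.238.17/32 clear@32
  - 30.64.0.0/10 clear@10
  + 30.84.0.0/15 (H0) depth=15
  + 177.201.234.0/24 (H0) depth=24
  + 177.201.234.128/28 (H1) depth=28
  + 30.85.238.17/32 (H2) depth=32
  - 30.85.238.16/28 clear@28
  lookup 177.201.234.0: bits 101100011100100111101010 walk d0:H0→d1:H1→d2:-→d3:-→d4:-→d5:-→d6:-→d7:-→d8:H2→d9:-→d10:-→d11:-→d12:-→d13:-→d14:-→d15:-→d16:-→d17:-→d18:-→d19:-→d20:-→d21:-→d22:-→d23:-→d24:H0 -> H0

== LOOKUPS ==
["H1","H2","H2","H1","H0","H2","H2","H0","H0"]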